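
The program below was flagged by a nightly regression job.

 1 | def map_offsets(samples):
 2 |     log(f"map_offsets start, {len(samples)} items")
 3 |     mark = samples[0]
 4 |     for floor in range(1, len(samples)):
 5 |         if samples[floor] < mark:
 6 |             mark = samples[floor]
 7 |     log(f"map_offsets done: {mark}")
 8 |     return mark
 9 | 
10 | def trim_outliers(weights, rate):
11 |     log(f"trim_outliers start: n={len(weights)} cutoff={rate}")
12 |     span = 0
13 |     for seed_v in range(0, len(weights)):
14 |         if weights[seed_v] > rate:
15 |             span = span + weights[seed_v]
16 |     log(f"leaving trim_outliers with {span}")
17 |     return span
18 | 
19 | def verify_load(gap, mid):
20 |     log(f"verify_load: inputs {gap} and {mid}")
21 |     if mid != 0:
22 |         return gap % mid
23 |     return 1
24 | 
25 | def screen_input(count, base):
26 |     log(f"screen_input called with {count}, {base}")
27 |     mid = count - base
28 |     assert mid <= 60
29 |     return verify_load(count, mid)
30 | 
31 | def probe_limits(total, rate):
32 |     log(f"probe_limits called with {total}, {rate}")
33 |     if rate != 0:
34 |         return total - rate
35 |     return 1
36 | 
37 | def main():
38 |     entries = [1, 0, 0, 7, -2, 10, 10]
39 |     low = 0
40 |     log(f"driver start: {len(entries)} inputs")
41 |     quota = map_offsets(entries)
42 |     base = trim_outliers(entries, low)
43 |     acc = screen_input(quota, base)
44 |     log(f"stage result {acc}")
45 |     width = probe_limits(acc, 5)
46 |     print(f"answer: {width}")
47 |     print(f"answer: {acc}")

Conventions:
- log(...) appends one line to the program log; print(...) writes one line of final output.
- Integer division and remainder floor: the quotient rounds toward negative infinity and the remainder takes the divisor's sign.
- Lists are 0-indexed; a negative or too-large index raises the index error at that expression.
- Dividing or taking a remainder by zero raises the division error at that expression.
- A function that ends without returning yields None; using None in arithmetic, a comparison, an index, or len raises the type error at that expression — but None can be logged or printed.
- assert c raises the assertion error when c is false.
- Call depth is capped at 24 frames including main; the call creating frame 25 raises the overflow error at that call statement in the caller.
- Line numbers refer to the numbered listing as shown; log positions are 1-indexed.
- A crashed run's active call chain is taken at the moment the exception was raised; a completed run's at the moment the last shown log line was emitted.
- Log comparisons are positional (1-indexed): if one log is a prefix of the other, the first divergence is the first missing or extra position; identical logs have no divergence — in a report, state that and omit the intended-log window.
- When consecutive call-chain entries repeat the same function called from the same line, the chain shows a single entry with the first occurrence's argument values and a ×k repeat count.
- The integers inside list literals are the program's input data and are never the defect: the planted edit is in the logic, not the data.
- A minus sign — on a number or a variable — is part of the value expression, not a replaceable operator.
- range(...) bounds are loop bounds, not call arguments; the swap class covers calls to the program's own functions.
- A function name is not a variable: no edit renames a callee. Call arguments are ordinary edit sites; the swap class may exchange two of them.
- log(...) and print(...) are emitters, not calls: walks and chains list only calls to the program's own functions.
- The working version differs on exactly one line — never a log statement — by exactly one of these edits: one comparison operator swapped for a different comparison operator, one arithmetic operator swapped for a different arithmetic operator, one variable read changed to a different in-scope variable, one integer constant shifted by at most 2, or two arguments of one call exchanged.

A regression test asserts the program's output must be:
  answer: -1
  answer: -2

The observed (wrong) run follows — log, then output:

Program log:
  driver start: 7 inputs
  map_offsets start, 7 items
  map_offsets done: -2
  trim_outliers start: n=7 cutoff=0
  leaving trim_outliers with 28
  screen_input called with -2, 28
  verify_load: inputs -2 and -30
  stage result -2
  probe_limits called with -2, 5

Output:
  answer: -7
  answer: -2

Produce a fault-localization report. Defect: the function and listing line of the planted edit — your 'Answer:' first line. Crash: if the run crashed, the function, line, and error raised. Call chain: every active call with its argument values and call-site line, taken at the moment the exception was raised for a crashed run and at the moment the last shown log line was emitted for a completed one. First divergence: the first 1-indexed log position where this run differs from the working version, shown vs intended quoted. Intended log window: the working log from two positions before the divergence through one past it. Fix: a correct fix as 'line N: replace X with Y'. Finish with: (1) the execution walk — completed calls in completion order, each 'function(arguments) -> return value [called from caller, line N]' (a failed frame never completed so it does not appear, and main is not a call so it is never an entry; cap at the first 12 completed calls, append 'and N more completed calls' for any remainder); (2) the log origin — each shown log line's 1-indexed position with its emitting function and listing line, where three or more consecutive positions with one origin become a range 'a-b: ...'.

Answer: the defect is in probe_limits at line 34.
Core observation: The logs agree in full; only the final output differs.
Call chain: main -> probe_limits(-2, 5) (called at line 45).
First divergence: none (the log streams are identical).
Execution walk:
  map_offsets([1, 0, 0, 7, -2, 10, 10]) -> -2  [called from main, line 41]
  trim_outliers([1, 0, 0, 7, -2, 10, 10], 0) -> 28  [called from main, line 42]
  verify_load(-2, -30) -> -2  [called from screen_input, line 29]
  screen_input(-2, 28) -> -2  [called from main, line 43]
  probe_limits(-2, 5) -> -7  [called from main, line 45]
Origin of each log line:
  1: from main, line 40
  2: from map_offsets, line 2
  3: from map_offsets, line 7
  4: from trim_outliers, line 11
  5: from trim_outliers, line 16
  6: from screen_input, line 26
  7: from verify_load, line 20
  8: from main, line 44
  9: from probe_limits, line 32
A correct fix: line 34: replace `-` with `//`.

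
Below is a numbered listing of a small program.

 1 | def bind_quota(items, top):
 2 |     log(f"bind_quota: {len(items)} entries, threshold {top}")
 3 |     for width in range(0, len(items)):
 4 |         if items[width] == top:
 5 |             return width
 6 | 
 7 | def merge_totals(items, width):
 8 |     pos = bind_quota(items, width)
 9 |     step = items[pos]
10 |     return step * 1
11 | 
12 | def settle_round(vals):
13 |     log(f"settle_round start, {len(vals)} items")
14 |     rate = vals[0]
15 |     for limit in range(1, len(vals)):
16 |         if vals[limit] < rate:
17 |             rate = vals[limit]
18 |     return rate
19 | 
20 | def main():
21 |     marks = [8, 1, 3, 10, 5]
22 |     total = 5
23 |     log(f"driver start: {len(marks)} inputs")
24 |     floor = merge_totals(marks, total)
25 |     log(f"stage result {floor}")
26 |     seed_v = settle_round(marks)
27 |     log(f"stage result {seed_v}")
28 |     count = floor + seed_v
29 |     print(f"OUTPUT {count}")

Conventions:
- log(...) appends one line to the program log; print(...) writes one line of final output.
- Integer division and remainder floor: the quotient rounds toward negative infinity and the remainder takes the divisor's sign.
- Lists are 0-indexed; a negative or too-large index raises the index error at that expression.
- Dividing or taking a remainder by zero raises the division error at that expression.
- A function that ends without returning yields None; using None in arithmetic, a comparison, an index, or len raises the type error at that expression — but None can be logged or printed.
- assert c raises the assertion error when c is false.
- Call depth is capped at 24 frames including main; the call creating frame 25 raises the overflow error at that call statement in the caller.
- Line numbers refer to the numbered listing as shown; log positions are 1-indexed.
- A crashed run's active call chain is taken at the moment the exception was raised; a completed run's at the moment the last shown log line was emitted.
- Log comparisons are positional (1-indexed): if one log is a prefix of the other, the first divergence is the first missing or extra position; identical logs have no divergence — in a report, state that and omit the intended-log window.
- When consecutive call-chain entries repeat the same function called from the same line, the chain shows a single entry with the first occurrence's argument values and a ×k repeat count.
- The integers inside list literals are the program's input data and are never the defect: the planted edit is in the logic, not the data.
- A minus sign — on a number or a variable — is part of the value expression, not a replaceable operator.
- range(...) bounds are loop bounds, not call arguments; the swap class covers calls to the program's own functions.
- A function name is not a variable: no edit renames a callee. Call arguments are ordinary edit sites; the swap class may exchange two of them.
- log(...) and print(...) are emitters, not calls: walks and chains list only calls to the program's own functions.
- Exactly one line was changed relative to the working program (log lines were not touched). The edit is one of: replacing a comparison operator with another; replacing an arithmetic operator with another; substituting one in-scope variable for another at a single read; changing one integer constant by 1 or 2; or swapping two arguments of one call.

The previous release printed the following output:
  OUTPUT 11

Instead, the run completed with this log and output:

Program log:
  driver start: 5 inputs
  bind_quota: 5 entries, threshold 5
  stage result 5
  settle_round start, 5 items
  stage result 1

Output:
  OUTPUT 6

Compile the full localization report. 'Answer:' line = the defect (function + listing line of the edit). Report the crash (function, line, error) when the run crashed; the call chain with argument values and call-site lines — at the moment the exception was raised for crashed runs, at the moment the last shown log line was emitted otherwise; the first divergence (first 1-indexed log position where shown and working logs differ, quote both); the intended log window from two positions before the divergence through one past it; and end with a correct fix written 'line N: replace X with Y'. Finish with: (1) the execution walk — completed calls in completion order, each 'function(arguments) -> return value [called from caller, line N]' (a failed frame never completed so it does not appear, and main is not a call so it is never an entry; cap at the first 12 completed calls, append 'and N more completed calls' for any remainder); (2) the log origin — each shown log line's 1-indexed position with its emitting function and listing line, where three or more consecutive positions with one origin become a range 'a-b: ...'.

Answer: the defect is in merge_totals at line 10.
The tell: The earliest visible damage is log position 3 — 'stage result 5' rather than the intended 'stage result 10'.
Call chain: main.
First divergence: position 3 — the shown line 'stage result 5' should read 'stage result 10'.
Intended log window:
  1: driver start: 5 inputs
  2: bind_quota: 5 entries, threshold 5
  3: stage result 10
  4: settle_round start, 5 items
Execution walk:
  bind_quota([8, 1, 3, 10, 5], 5) -> 4  [called from merge_totals, line 8]
  merge_totals([8, 1, 3, 10, 5], 5) -> 5  [called from main, line 24]
  settle_round([8, 1, 3, 10, 5]) -> 1  [called from main, line 26]
Log line origins:
  1: from main, line 23
  2: from bind_quota, line 2
  3: from main, line 25
  4: from settle_round, line 13
  5: from main, line 27
A correct fix: line 10: replace `1` with `2`.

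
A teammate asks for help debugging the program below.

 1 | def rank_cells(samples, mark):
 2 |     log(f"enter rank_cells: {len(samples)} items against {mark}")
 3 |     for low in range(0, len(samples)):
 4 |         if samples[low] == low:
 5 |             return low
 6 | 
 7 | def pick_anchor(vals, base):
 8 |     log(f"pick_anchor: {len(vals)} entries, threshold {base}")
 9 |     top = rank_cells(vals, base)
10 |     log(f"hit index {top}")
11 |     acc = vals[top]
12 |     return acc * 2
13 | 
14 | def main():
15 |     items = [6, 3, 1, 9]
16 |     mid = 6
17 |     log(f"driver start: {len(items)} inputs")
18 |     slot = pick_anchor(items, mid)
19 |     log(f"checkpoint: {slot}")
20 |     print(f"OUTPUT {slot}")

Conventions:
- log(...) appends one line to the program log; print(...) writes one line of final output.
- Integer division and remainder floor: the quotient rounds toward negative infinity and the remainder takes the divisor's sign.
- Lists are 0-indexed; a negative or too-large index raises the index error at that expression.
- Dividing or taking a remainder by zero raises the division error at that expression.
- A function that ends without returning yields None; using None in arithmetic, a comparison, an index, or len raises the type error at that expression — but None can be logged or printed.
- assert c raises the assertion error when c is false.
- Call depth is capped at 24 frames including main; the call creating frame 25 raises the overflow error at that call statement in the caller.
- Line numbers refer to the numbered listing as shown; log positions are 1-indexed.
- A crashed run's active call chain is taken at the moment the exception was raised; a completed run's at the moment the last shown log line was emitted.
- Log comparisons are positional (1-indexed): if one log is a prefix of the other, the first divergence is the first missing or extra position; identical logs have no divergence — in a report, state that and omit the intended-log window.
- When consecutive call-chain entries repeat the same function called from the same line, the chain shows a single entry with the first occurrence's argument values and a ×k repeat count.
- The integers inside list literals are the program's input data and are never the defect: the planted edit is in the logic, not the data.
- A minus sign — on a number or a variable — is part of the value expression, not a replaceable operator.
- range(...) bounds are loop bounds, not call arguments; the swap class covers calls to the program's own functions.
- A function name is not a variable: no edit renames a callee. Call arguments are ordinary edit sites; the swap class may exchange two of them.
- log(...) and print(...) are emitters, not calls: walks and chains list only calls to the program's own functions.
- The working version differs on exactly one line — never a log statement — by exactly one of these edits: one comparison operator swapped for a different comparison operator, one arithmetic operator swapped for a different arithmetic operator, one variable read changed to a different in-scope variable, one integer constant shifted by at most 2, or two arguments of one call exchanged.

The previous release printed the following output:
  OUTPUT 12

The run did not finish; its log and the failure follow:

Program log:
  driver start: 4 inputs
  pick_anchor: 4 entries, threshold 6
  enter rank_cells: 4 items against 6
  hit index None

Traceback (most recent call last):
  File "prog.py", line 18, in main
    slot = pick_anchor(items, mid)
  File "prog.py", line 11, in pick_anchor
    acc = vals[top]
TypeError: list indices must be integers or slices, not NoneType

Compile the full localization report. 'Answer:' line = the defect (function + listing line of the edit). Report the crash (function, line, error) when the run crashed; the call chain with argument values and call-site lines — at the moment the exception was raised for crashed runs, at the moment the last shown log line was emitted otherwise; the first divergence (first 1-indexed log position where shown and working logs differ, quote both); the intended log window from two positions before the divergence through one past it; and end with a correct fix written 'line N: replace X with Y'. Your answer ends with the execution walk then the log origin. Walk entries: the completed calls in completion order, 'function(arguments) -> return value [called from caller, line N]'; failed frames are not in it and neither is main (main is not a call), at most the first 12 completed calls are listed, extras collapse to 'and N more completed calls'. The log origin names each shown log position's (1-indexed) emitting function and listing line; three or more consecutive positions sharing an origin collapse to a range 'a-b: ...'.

Answer: the defect is in rank_cells at line 4.
Key fact: At log position 4 the runs split — shown 'hit index None', but the working version logs 'hit index 0'.
Crash: pick_anchor, line 11, TypeError.
Call chain: main -> pick_anchor([6, 3, 1, 9], 6) (called at line 18).
First divergence: position 4 — the shown line 'hit index None' should read 'hit index 0'.
Intended log window:
  2: pick_anchor: 4 entries, threshold 6
  3: enter rank_cells: 4 items against 6
  4: hit index 0
  5: checkpoint: 12
Execution walk:
  rank_cells([6, 3, 1, 9], 6) -> None  [called from pick_anchor, line 9]
Log origin:
  1: emitted by main (line 17)
  2: emitted by pick_anchor (line 8)
  3: emitted by rank_cells (line 2)
  4: emitted by pick_anchor (line 10)
A correct fix: line 4: replace `samples[low] == low` with `samples[low] == mark`.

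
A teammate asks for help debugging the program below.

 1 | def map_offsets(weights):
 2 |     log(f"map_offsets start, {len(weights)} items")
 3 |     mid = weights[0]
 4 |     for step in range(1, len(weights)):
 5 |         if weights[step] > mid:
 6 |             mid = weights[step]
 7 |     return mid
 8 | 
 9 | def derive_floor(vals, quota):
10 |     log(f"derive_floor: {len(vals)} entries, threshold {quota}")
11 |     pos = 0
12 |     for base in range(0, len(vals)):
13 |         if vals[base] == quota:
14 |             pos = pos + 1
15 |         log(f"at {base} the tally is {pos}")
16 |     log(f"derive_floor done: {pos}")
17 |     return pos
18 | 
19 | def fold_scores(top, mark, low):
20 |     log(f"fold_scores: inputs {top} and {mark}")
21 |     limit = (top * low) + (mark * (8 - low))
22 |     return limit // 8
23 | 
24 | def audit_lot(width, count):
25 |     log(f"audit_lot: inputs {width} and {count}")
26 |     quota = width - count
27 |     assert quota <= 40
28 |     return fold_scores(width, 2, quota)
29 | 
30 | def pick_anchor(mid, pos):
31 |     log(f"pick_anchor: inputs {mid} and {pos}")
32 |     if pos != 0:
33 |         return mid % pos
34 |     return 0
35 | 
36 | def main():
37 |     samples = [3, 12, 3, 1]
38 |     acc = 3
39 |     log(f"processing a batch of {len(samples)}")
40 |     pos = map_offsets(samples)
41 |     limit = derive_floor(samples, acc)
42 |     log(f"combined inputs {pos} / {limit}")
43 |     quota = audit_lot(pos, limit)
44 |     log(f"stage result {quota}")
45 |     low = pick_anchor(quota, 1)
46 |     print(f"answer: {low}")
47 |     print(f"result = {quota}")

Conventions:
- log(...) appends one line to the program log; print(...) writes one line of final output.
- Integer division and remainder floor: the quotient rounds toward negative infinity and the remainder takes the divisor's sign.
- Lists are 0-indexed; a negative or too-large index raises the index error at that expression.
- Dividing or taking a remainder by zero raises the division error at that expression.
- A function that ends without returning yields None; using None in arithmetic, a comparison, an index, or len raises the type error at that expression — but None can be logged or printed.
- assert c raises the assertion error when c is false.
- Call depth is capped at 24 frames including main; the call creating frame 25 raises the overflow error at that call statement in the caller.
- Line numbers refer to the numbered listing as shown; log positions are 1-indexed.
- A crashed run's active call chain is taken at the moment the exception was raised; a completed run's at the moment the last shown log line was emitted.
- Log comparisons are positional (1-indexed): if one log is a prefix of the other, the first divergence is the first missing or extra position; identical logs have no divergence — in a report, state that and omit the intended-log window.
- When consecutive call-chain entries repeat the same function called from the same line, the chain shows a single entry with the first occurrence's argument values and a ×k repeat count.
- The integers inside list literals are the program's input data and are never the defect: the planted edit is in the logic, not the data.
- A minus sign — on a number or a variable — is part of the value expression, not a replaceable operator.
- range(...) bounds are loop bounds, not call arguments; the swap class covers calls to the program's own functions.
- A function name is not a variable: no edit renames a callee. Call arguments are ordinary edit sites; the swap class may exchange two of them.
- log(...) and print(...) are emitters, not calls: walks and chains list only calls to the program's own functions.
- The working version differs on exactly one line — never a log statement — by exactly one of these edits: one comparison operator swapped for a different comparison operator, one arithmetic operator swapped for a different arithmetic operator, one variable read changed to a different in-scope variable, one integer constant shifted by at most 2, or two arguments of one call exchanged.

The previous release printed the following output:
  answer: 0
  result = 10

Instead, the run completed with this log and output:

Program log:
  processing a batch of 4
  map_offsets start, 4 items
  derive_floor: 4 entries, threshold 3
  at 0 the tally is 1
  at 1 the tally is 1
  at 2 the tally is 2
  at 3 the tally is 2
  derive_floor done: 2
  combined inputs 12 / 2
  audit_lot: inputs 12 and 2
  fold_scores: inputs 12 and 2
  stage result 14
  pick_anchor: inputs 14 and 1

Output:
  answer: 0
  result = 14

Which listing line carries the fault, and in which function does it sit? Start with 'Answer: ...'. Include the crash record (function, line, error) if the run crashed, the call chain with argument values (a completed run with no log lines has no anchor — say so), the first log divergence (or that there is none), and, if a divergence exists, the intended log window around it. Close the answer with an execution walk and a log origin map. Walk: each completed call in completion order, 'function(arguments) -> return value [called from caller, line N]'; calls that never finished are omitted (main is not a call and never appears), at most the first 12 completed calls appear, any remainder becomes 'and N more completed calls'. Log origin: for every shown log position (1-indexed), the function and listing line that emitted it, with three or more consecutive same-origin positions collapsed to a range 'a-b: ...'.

Answer: the defect is in audit_lot at line 28.
Core observation: The earliest visible damage is log position 11 — 'fold_scores: inputs 12 and 2' rather than the intended 'fold_scores: inputs 12 and 10'.
Call chain: main -> pick_anchor(14, 1) (called at line 45).
First divergence: position 11; shown 'fold_scores: inputs 12 and 2' vs intended 'fold_scores: inputs 12 and 10'.
Intended log window:
  9: combined inputs 12 / 2
  10: audit_lot: inputs 12 and 2
  11: fold_scores: inputs 12 and 10
  12: stage result 10
Execution walk:
  map_offsets([3, 12, 3, 1]) -> 12  [called from main, line 40]
  derive_floor([3, 12, 3, 1], 3) -> 2  [called from main, line 41]
  fold_scores(12, 2, 10) -> 14  [called from audit_lot, line 28]
  audit_lot(12, 2) -> 14  [called from main, line 43]
  pick_anchor(14, 1) -> 0  [called from main, line 45]
Log origins:
  1: from main, line 39
  2: from map_offsets, line 2
  3: from derive_floor, line 10
  4-7: from derive_floor, line 15
  8: from derive_floor, line 16
  9: from main, line 42
  10: from audit_lot, line 25
  11: from fold_scores, line 20
  12: from main, line 44
  13: from pick_anchor, line 31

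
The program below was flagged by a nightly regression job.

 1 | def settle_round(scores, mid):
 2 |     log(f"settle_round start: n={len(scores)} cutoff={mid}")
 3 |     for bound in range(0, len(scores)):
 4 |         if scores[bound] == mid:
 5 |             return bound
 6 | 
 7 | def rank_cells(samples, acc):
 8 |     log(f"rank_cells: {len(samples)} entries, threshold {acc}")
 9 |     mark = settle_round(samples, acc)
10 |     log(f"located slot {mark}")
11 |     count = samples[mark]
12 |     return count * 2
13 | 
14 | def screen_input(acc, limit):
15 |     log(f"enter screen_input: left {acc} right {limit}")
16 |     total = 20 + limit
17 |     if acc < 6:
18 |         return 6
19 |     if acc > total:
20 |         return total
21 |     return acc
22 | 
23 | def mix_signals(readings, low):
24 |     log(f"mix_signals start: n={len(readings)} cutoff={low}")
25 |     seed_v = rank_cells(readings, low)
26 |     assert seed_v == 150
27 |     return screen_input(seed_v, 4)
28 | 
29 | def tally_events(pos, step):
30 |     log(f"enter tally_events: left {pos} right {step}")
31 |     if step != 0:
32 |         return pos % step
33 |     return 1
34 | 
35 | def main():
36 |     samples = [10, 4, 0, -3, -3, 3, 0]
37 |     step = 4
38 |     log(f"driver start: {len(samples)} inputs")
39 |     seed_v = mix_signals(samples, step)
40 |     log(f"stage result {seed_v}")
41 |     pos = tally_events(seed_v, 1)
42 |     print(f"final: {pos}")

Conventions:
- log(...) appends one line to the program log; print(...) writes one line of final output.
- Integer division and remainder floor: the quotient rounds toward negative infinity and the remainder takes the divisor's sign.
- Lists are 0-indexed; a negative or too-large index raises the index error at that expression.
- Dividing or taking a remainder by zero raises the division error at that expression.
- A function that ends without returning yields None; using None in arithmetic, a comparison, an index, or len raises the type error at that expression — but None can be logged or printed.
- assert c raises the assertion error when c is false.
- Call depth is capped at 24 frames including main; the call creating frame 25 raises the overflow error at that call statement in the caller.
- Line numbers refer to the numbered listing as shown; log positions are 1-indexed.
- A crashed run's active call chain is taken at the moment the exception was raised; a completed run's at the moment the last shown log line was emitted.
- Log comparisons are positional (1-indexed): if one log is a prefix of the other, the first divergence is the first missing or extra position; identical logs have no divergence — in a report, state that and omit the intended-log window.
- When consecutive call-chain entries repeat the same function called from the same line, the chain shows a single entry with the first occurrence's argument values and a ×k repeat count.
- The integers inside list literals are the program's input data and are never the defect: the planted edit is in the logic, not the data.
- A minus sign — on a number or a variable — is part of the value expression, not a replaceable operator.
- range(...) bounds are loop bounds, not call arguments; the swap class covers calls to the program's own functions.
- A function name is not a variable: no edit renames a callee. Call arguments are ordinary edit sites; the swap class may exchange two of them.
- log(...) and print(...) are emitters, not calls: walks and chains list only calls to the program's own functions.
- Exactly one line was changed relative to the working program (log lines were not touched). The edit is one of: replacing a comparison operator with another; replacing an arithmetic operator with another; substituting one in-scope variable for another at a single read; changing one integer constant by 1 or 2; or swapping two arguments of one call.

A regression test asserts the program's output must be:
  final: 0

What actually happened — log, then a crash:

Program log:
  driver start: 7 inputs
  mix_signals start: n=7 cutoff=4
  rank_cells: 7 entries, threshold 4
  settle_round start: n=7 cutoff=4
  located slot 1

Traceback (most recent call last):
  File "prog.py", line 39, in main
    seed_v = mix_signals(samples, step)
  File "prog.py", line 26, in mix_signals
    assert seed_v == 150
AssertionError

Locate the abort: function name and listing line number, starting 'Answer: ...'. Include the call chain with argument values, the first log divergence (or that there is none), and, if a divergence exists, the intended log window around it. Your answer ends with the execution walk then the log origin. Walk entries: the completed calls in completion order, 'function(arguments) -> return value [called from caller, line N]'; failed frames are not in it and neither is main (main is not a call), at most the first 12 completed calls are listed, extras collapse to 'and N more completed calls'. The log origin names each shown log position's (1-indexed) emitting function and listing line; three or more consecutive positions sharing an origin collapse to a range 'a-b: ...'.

Answer: the error was raised in mix_signals, line 26.
The tell: The log ends early — 5 lines, where the working version next logs 'enter screen_input: left 8 right 4'.
Call chain: main -> mix_signals([10, 4, 0, -3, -3, 3, 0], 4) (called at line 39).
First divergence: position 6 — after 5 matching lines the faulty run goes silent; intended next line 'enter screen_input: left 8 right 4'.
Intended log window:
  4: settle_round start: n=7 cutoff=4
  5: located slot 1
  6: enter screen_input: left 8 right 4
  7: stage result 8
Execution walk:
  settle_round([10, 4, 0, -3, -3, 3, 0], 4) -> 1  [called from rank_cells, line 9]
  rank_cells([10, 4, 0, -3, -3, 3, 0], 4) -> 8  [called from mix_signals, line 25]
Origin of each log line:
  1: from main, line 38
  2: from mix_signals, line 24
  3: from rank_cells, line 8
  4: from settle_round, line 2
  5: from rank_cells, line 10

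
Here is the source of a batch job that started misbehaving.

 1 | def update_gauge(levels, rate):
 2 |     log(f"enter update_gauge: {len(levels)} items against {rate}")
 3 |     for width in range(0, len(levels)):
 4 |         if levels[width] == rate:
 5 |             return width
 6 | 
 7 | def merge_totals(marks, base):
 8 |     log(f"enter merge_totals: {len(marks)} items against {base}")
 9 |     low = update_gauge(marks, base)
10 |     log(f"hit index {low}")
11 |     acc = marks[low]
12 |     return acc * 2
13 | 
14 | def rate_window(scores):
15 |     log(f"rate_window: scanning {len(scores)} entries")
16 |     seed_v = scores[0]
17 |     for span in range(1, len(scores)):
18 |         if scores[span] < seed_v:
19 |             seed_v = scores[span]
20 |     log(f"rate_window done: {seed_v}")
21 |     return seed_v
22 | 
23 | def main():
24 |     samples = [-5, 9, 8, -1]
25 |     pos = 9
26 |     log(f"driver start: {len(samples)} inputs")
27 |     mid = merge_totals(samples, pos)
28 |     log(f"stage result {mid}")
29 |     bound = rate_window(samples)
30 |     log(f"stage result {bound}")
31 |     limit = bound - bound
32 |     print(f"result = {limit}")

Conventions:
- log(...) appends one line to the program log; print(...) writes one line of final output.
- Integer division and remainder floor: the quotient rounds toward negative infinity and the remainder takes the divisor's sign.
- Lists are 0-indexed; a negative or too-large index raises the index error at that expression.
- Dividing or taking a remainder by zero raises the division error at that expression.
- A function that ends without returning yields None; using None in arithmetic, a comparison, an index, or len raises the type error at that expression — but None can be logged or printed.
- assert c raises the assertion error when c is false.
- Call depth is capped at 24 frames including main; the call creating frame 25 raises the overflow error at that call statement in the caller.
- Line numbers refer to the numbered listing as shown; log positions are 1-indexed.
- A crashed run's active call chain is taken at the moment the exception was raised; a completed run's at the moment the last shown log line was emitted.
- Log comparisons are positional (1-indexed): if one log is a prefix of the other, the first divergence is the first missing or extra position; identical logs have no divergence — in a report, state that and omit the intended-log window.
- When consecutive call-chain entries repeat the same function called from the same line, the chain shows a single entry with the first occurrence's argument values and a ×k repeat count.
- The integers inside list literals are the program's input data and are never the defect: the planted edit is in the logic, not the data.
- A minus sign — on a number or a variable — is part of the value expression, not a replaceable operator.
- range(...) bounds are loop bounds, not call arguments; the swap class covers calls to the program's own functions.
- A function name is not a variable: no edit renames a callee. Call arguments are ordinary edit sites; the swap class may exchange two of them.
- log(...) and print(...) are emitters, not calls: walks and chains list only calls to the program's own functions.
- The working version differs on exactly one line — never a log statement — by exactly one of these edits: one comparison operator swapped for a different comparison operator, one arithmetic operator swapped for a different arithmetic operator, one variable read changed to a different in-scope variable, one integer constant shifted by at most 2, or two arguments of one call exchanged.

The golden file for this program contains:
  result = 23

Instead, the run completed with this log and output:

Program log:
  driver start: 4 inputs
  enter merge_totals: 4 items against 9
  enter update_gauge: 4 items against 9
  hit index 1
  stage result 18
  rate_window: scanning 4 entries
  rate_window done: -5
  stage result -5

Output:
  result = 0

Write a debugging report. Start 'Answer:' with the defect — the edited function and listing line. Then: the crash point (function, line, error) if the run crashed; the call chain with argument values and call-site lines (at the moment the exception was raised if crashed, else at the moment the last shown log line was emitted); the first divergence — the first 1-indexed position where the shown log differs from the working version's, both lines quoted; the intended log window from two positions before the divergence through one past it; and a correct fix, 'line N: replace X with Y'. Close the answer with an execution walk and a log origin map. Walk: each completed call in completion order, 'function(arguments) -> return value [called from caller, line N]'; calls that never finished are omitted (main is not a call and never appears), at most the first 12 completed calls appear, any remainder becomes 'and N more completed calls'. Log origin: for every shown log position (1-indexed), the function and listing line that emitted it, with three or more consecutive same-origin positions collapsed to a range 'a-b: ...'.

Answer: the defect is in main at line 31.
The tell: The two runs log identically and part ways only at the printed values.
Call chain: main.
First divergence: none; the two logs match at every position.
Execution walk:
  update_gauge([-5, 9, 8, -1], 9) -> 1  [called from merge_totals, line 9]
  merge_totals([-5, 9, 8, -1], 9) -> 18  [called from main, line 27]
  rate_window([-5, 9, 8, -1]) -> -5  [called from main, line 29]
Log origin:
  1: logged in main at line 26
  2: logged in merge_totals at line 8
  3: logged in update_gauge at line 2
  4: logged in merge_totals at line 10
  5: logged in main at line 28
  6: logged in rate_window at line 15
  7: logged in rate_window at line 20
  8: logged in main at line 30
A correct fix: line 31: replace `bound - bound` with `mid - bound`.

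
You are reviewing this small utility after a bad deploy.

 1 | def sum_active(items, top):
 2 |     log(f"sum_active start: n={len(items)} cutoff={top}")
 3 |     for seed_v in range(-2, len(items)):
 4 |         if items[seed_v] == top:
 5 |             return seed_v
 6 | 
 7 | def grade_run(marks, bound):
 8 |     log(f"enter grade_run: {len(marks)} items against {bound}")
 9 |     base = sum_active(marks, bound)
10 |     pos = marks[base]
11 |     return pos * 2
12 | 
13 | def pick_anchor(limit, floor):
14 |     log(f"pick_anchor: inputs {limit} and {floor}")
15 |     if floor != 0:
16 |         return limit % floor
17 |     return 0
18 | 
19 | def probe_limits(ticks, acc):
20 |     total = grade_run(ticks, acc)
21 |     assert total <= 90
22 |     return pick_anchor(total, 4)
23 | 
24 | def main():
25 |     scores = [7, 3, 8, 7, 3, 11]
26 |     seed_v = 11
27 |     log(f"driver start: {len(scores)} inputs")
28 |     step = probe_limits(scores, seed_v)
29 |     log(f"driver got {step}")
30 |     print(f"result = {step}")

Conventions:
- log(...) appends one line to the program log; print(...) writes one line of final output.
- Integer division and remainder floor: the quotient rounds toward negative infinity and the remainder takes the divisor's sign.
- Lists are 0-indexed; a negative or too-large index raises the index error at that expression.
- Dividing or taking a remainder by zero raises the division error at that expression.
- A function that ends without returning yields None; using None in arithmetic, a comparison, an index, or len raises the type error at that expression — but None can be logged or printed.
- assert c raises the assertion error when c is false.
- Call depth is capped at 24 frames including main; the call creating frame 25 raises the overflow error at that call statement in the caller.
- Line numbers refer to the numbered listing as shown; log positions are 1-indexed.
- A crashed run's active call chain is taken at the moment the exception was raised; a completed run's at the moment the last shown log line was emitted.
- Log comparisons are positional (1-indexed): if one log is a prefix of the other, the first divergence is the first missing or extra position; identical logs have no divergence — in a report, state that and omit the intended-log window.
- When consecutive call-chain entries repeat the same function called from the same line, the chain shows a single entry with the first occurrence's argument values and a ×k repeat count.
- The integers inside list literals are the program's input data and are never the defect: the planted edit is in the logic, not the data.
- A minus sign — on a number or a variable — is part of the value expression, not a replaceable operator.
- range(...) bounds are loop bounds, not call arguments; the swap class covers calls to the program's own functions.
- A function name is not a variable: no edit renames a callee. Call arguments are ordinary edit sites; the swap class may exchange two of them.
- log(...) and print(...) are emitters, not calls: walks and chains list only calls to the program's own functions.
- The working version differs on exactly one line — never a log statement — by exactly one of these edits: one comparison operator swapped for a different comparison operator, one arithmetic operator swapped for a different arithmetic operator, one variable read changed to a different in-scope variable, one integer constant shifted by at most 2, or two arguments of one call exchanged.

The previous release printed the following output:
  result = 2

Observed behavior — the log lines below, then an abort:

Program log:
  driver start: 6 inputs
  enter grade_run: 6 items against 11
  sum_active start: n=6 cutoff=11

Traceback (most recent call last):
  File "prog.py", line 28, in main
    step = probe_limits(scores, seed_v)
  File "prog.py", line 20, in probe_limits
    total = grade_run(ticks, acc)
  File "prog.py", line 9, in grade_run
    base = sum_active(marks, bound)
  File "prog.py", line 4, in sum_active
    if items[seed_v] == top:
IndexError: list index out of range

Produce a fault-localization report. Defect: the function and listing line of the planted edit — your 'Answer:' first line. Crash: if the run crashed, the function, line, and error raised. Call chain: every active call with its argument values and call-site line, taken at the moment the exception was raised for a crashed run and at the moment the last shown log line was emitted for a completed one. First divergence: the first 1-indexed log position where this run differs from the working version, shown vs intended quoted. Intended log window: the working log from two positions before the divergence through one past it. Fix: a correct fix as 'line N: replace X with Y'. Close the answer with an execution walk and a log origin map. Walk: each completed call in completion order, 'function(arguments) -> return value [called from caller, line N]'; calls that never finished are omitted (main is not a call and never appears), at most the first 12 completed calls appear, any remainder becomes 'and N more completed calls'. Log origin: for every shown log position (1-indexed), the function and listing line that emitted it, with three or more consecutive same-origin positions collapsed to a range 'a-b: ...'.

Answer: the defect is in sum_active at line 3.
Key observation: The shown log is a 3-line prefix of the intended one, whose next entry is 'pick_anchor: inputs 22 and 4'.
Crash: sum_active, line 4, IndexError.
Call chain: main -> probe_limits([7, 3, 8, 7, 3, 11], 11) (called at line 28) -> grade_run([7, 3, 8, 7, 3, 11], 11) (called at line 20) -> sum_active([7, 3, 8, 7, 3, 11], 11) (called at line 9).
First divergence: position 4 (shown log ended at 3 lines; the working version continues: 'pick_anchor: inputs 22 and 4').
Intended log window:
  2: enter grade_run: 6 items against 11
  3: sum_active start: n=6 cutoff=11
  4: pick_anchor: inputs 22 and 4
  5: driver got 2
Execution walk:
  (no call completed)
Origin of each log line:
  1 — main, line 27
  2 — grade_run, line 8
  3 — sum_active, line 2
A correct fix: line 3: replace `-2` with `0`.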